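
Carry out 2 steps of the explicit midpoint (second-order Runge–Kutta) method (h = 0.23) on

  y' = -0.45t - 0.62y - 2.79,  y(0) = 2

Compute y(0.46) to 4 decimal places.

Midpoint: k1 = f(t_n, y_n); k2 = f(t_n + h/2, y_n + (h/2)·k1); y_{n+1} = y_n + h·k2.
t=0.000000, y=2.000000:
  k1 = f(0.000000, 2.000000) = -4.030000
  k2 = f(0.115000, 1.536550) = -3.794411
  y ← 2.000000 + 0.23·(-3.794411) = 1.127285
t=0.230000, y=1.127285:
  k1 = f(0.230000, 1.127285) = -3.592417
  k2 = f(0.345000, 0.714158) = -3.388028
  y ← 1.127285 + 0.23·(-3.388028) = 0.348039
y(0.46) ≈ 0.3480

0.3480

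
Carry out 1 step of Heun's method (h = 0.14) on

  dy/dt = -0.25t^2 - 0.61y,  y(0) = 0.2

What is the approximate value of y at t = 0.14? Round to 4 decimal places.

0.1833

Heun: k1 = f(t_n, y_n); k2 = f(t_n + h, y_n + h·k1); y_{n+1} = y_n + (h/2)·(k1 + k2).
t=0.000000, y=0.200000:
  k1 = f(0.000000, 0.200000) = -0.122000
  k2 = f(0.140000, 0.182920) = -0.116481
  y ← 0.200000 + (0.14/2)·(-0.122000 + (-0.116481)) = 0.183306
y(0.14) ≈ 0.1833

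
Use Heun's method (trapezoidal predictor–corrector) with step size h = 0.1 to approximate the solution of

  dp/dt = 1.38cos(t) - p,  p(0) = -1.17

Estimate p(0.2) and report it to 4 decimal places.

Heun: k1 = f(t_n, p_n); k2 = f(t_n + h, p_n + h·k1); p_{n+1} = p_n + (h/2)·(k1 + k2).
t=0.000000, p=-1.170000:
  k1 = f(0.000000, -1.170000) = 2.550000
  k2 = f(0.100000, -0.915000) = 2.288106
  p ← -1.170000 + (0.1/2)·(2.550000 + 2.288106) = -0.928095
t=0.100000, p=-0.928095:
  k1 = f(0.100000, -0.928095) = 2.301200
  k2 = f(0.200000, -0.697975) = 2.050467
  p ← -0.928095 + (0.1/2)·(2.301200 + 2.050467) = -0.710511
p(0.2) ≈ -0.7105

-0.7105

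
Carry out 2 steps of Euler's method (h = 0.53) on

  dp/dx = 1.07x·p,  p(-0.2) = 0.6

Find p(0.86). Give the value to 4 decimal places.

Euler: p_{n+1} = p_n + h·f(x_n, p_n).
x=-0.200000, p=0.600000: f=-0.128400 → p ← 0.600000 + 0.53·(-0.128400) = 0.531948
x=0.330000, p=0.531948: f=0.187831 → p ← 0.531948 + 0.53·0.187831 = 0.631498
p(0.86) ≈ 0.6315

0.6315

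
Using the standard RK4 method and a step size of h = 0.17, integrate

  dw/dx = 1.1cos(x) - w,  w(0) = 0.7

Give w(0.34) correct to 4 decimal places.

RK4: k1 = f(x_n, w_n); k2 = f(x_n + h/2, w_n + (h/2)·k1); k3 = f(x_n + h/2, w_n + (h/2)·k2); k4 = f(x_n + h, w_n + h·k3); w_{n+1} = w_n + (h/6)·(k1 + 2k2 + 2k3 + k4).
x=0.000000, w=0.700000:
  k1 = f(0.000000, 0.700000) = 0.400000
  k2 = f(0.085000, 0.734000) = 0.362029
  k3 = f(0.085000, 0.730772) = 0.365256
  k4 = f(0.170000, 0.762094) = 0.322050
  w ← 0.700000 + (0.17/6)·(k1 + 2k2 + 2k3 + k4) = 0.761671
x=0.170000, w=0.761671:
  k1 = f(0.170000, 0.761671) = 0.322472
  k2 = f(0.255000, 0.789081) = 0.275349
  k3 = f(0.255000, 0.785076) = 0.279354
  k4 = f(0.340000, 0.809161) = 0.227869
  w ← 0.761671 + (0.17/6)·(k1 + 2k2 + 2k3 + k4) = 0.808697
w(0.34) ≈ 0.8087

0.8087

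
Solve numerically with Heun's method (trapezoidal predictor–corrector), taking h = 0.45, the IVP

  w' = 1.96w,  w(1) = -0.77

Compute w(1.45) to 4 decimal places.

-1.7486

Heun: k1 = f(x_n, w_n); k2 = f(x_n + h, w_n + h·k1); w_{n+1} = w_n + (h/2)·(k1 + k2).
x=1.000000, w=-0.770000:
  k1 = f(1.000000, -0.770000) = -1.509200
  k2 = f(1.450000, -1.449140) = -2.840314
  w ← -0.770000 + (0.45/2)·(-1.509200 + (-2.840314)) = -1.748641
w(1.45) ≈ -1.7486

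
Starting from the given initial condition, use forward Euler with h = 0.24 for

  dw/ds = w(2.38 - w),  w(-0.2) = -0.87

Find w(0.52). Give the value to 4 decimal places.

Euler: w_{n+1} = w_n + h·f(s_n, w_n).
s=-0.200000, w=-0.870000: f=-2.827500 → w ← -0.870000 + 0.24·(-2.827500) = -1.548600
s=0.040000, w=-1.548600: f=-6.083830 → w ← -1.548600 + 0.24·(-6.083830) = -3.008719
s=0.280000, w=-3.008719: f=-16.213143 → w ← -3.008719 + 0.24·(-16.213143) = -6.899873
w(0.52) ≈ -6.8999

-6.8999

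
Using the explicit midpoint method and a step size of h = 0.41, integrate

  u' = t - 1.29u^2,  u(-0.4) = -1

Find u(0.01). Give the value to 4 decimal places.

Midpoint: k1 = f(t_n, u_n); k2 = f(t_n + h/2, u_n + (h/2)·k1); u_{n+1} = u_n + h·k2.
t=-0.400000, u=-1.000000:
  k1 = f(-0.400000, -1.000000) = -1.690000
  k2 = f(-0.195000, -1.346450) = -2.533677
  u ← -1.000000 + 0.41·(-2.533677) = -2.038807
u(0.01) ≈ -2.0388

-2.0388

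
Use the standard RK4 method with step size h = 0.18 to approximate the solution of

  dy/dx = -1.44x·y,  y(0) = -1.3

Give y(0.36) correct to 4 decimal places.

-1.1842

RK4: k1 = f(x_n, y_n); k2 = f(x_n + h/2, y_n + (h/2)·k1); k3 = f(x_n + h/2, y_n + (h/2)·k2); k4 = f(x_n + h, y_n + h·k3); y_{n+1} = y_n + (h/6)·(k1 + 2k2 + 2k3 + k4).
x=0.000000, y=-1.300000:
  k1 = f(0.000000, -1.300000) = 0.000000
  k2 = f(0.090000, -1.300000) = 0.168480
  k3 = f(0.090000, -1.284837) = 0.166515
  k4 = f(0.180000, -1.270027) = 0.329191
  y ← -1.300000 + (0.18/6)·(k1 + 2k2 + 2k3 + k4) = -1.270025
x=0.180000, y=-1.270025:
  k1 = f(0.180000, -1.270025) = 0.329190
  k2 = f(0.270000, -1.240397) = 0.482267
  k3 = f(0.270000, -1.226621) = 0.476910
  k4 = f(0.360000, -1.184181) = 0.613879
  y ← -1.270025 + (0.18/6)·(k1 + 2k2 + 2k3 + k4) = -1.184182
y(0.36) ≈ -1.1842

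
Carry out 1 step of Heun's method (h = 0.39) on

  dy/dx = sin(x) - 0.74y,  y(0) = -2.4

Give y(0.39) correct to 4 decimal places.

-1.7332

Heun: k1 = f(x_n, y_n); k2 = f(x_n + h, y_n + h·k1); y_{n+1} = y_n + (h/2)·(k1 + k2).
x=0.000000, y=-2.400000:
  k1 = f(0.000000, -2.400000) = 1.776000
  k2 = f(0.390000, -1.707360) = 1.643635
  y ← -2.400000 + (0.39/2)·(1.776000 + 1.643635) = -1.733171
y(0.39) ≈ -1.7332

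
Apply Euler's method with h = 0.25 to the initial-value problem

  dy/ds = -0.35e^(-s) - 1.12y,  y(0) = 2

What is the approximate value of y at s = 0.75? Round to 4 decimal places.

0.5990

Euler: y_{n+1} = y_n + h·f(s_n, y_n).
s=0.000000, y=2.000000: f=-2.590000 → y ← 2.000000 + 0.25·(-2.590000) = 1.352500
s=0.250000, y=1.352500: f=-1.787380 → y ← 1.352500 + 0.25·(-1.787380) = 0.905655
s=0.500000, y=0.905655: f=-1.226619 → y ← 0.905655 + 0.25·(-1.226619) = 0.599000
y(0.75) ≈ 0.5990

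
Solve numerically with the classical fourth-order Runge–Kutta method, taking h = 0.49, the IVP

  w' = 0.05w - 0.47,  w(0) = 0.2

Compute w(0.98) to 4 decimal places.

-0.2620

RK4: k1 = f(t_n, w_n); k2 = f(t_n + h/2, w_n + (h/2)·k1); k3 = f(t_n + h/2, w_n + (h/2)·k2); k4 = f(t_n + h, w_n + h·k3); w_{n+1} = w_n + (h/6)·(k1 + 2k2 + 2k3 + k4).
t=0.000000, w=0.200000:
  k1 = f(0.000000, 0.200000) = -0.460000
  k2 = f(0.245000, 0.087300) = -0.465635
  k3 = f(0.245000, 0.085919) = -0.465704
  k4 = f(0.490000, -0.028195) = -0.471410
  w ← 0.200000 + (0.49/6)·(k1 + 2k2 + 2k3 + k4) = -0.028184
t=0.490000, w=-0.028184:
  k1 = f(0.490000, -0.028184) = -0.471409
  k2 = f(0.735000, -0.143679) = -0.477184
  k3 = f(0.735000, -0.145094) = -0.477255
  k4 = f(0.980000, -0.262039) = -0.483102
  w ← -0.028184 + (0.49/6)·(k1 + 2k2 + 2k3 + k4) = -0.262027
w(0.98) ≈ -0.2620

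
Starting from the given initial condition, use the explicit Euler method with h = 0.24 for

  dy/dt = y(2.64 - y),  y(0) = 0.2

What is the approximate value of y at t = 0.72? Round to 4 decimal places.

0.7483

Euler: y_{n+1} = y_n + h·f(t_n, y_n).
t=0.000000, y=0.200000: f=0.488000 → y ← 0.200000 + 0.24·0.488000 = 0.317120
t=0.240000, y=0.317120: f=0.736632 → y ← 0.317120 + 0.24·0.736632 = 0.493912
t=0.480000, y=0.493912: f=1.059978 → y ← 0.493912 + 0.24·1.059978 = 0.748306
y(0.72) ≈ 0.7483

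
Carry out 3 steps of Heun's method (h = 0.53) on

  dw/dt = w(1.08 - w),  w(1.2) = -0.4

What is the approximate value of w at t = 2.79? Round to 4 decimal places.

Heun: k1 = f(t_n, w_n); k2 = f(t_n + h, w_n + h·k1); w_{n+1} = w_n + (h/2)·(k1 + k2).
t=1.200000, w=-0.400000:
  k1 = f(1.200000, -0.400000) = -0.592000
  k2 = f(1.730000, -0.713760) = -1.280314
  w ← -0.400000 + (0.53/2)·(-0.592000 + (-1.280314)) = -0.896163
t=1.730000, w=-0.896163:
  k1 = f(1.730000, -0.896163) = -1.770965
  k2 = f(2.260000, -1.834775) = -5.347955
  w ← -0.896163 + (0.53/2)·(-1.770965 + (-5.347955)) = -2.782677
t=2.260000, w=-2.782677:
  k1 = f(2.260000, -2.782677) = -10.748582
  k2 = f(2.790000, -8.479425) = -81.058431
  w ← -2.782677 + (0.53/2)·(-10.748582 + (-81.058431)) = -27.111535
w(2.79) ≈ -27.1115

-27.1115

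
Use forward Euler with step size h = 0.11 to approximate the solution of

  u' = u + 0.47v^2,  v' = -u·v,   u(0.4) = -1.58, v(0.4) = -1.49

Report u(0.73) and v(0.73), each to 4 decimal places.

Euler on (u,v): u_{n+1} = u_n + h·u', v_{n+1} = v_n + h·v'.
0.400000: (-1.580000, -1.490000); f=(-0.536553, -2.354200) → (-1.639021, -1.748962)
0.510000: (-1.639021, -1.748962); f=(-0.201353, -2.866585) → (-1.661170, -2.064286)
0.620000: (-1.661170, -2.064286); f=(0.341631, -3.429130) → (-1.623590, -2.441491)
(u(0.73), v(0.73)) ≈ (-1.6236, -2.4415)

-1.6236, -2.4415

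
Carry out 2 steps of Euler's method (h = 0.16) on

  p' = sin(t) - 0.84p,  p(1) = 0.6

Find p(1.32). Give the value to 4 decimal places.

0.7128

Euler: p_{n+1} = p_n + h·f(t_n, p_n).
t=1.000000, p=0.600000: f=0.337471 → p ← 0.600000 + 0.16·0.337471 = 0.653995
t=1.160000, p=0.653995: f=0.367447 → p ← 0.653995 + 0.16·0.367447 = 0.712787
p(1.32) ≈ 0.7128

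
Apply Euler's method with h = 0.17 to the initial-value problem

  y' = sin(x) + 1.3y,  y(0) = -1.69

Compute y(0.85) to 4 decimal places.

Euler: y_{n+1} = y_n + h·f(x_n, y_n).
x=0.000000, y=-1.690000: f=-2.197000 → y ← -1.690000 + 0.17·(-2.197000) = -2.063490
x=0.170000, y=-2.063490: f=-2.513355 → y ← -2.063490 + 0.17·(-2.513355) = -2.490760
x=0.340000, y=-2.490760: f=-2.904501 → y ← -2.490760 + 0.17·(-2.904501) = -2.984526
x=0.510000, y=-2.984526: f=-3.391706 → y ← -2.984526 + 0.17·(-3.391706) = -3.561116
x=0.680000, y=-3.561116: f=-4.000657 → y ← -3.561116 + 0.17·(-4.000657) = -4.241227
y(0.85) ≈ -4.2412

-4.2412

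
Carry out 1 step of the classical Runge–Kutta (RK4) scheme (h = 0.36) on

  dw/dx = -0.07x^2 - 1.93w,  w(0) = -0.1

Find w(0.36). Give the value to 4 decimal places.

RK4: k1 = f(x_n, w_n); k2 = f(x_n + h/2, w_n + (h/2)·k1); k3 = f(x_n + h/2, w_n + (h/2)·k2); k4 = f(x_n + h, w_n + h·k3); w_{n+1} = w_n + (h/6)·(k1 + 2k2 + 2k3 + k4).
x=0.000000, w=-0.100000:
  k1 = f(0.000000, -0.100000) = 0.193000
  k2 = f(0.180000, -0.065260) = 0.123684
  k3 = f(0.180000, -0.077737) = 0.147764
  k4 = f(0.360000, -0.046805) = 0.081261
  w ← -0.100000 + (0.36/6)·(k1 + 2k2 + 2k3 + k4) = -0.050971
w(0.36) ≈ -0.0510

-0.0510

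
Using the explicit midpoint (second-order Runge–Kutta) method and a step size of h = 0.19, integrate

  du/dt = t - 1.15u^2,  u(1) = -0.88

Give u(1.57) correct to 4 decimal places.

Midpoint: k1 = f(t_n, u_n); k2 = f(t_n + h/2, u_n + (h/2)·k1); u_{n+1} = u_n + h·k2.
t=1.000000, u=-0.880000:
  k1 = f(1.000000, -0.880000) = 0.109440
  k2 = f(1.095000, -0.869603) = 0.225359
  u ← -0.880000 + 0.19·0.225359 = -0.837182
t=1.190000, u=-0.837182:
  k1 = f(1.190000, -0.837182) = 0.383996
  k2 = f(1.285000, -0.800702) = 0.547707
  u ← -0.837182 + 0.19·0.547707 = -0.733117
t=1.380000, u=-0.733117:
  k1 = f(1.380000, -0.733117) = 0.761920
  k2 = f(1.475000, -0.660735) = 0.972944
  u ← -0.733117 + 0.19·0.972944 = -0.548258
u(1.57) ≈ -0.5483

-0.5483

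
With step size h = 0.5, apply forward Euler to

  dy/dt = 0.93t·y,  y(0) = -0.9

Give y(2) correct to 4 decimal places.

-2.7585

Euler: y_{n+1} = y_n + h·f(t_n, y_n).
t=0.000000, y=-0.900000: f=0.000000 → y ← -0.900000 + 0.5·0.000000 = -0.900000
t=0.500000, y=-0.900000: f=-0.418500 → y ← -0.900000 + 0.5·(-0.418500) = -1.109250
t=1.000000, y=-1.109250: f=-1.031603 → y ← -1.109250 + 0.5·(-1.031603) = -1.625051
t=1.500000, y=-1.625051: f=-2.266946 → y ← -1.625051 + 0.5·(-2.266946) = -2.758524
y(2) ≈ -2.7585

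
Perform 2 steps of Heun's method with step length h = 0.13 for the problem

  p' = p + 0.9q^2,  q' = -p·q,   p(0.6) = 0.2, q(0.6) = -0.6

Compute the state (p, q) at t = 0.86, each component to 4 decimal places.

Heun on (p,q): k1 = f(t_n, state_n); k2 = f(t_n + h, state_n + h·k1); state_{n+1} = state_n + (h/2)·(k1 + k2).
0.600000: (0.200000, -0.600000)
  k1 = (0.524000, 0.120000)
  predictor → (0.268120, -0.584400)
  k2 = (0.575491, 0.156689)
  → (0.271467, -0.582015)
0.730000: (0.271467, -0.582015)
  k1 = (0.576334, 0.157998)
  predictor → (0.346390, -0.561475)
  k2 = (0.630120, 0.194490)
  → (0.349886, -0.559104)
(p(0.86), q(0.86)) ≈ (0.3499, -0.5591)

0.3499, -0.5591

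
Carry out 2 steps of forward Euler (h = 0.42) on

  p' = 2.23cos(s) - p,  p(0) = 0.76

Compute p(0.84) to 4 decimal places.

Euler: p_{n+1} = p_n + h·f(s_n, p_n).
s=0.000000, p=0.760000: f=1.470000 → p ← 0.760000 + 0.42·1.470000 = 1.377400
s=0.420000, p=1.377400: f=0.658788 → p ← 1.377400 + 0.42·0.658788 = 1.654091
p(0.84) ≈ 1.6541

1.6541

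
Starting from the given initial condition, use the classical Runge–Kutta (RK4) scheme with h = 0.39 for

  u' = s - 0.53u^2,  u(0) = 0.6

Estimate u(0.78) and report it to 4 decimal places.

RK4: k1 = f(s_n, u_n); k2 = f(s_n + h/2, u_n + (h/2)·k1); k3 = f(s_n + h/2, u_n + (h/2)·k2); k4 = f(s_n + h, u_n + h·k3); u_{n+1} = u_n + (h/6)·(k1 + 2k2 + 2k3 + k4).
s=0.000000, u=0.600000:
  k1 = f(0.000000, 0.600000) = -0.190800
  k2 = f(0.195000, 0.562794) = 0.027129
  k3 = f(0.195000, 0.605290) = 0.000821
  k4 = f(0.390000, 0.600320) = 0.198996
  u ← 0.600000 + (0.39/6)·(k1 + 2k2 + 2k3 + k4) = 0.604166
s=0.390000, u=0.604166:
  k1 = f(0.390000, 0.604166) = 0.196541
  k2 = f(0.585000, 0.642492) = 0.366218
  k3 = f(0.585000, 0.675579) = 0.343104
  k4 = f(0.780000, 0.737977) = 0.491357
  u ← 0.604166 + (0.39/6)·(k1 + 2k2 + 2k3 + k4) = 0.741092
u(0.78) ≈ 0.7411

0.7411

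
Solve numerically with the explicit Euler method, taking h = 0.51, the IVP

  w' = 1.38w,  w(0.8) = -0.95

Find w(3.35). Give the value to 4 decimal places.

Euler: w_{n+1} = w_n + h·f(s_n, w_n).
s=0.800000, w=-0.950000: f=-1.311000 → w ← -0.950000 + 0.51·(-1.311000) = -1.618610
s=1.310000, w=-1.618610: f=-2.233682 → w ← -1.618610 + 0.51·(-2.233682) = -2.757788
s=1.820000, w=-2.757788: f=-3.805747 → w ← -2.757788 + 0.51·(-3.805747) = -4.698719
s=2.330000, w=-4.698719: f=-6.484232 → w ← -4.698719 + 0.51·(-6.484232) = -8.005677
s=2.840000, w=-8.005677: f=-11.047834 → w ← -8.005677 + 0.51·(-11.047834) = -13.640072
w(3.35) ≈ -13.6401

-13.6401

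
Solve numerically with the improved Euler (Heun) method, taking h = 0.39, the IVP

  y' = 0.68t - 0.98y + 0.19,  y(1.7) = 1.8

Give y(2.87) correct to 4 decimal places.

1.8513

Heun: k1 = f(t_n, y_n); k2 = f(t_n + h, y_n + h·k1); y_{n+1} = y_n + (h/2)·(k1 + k2).
t=1.700000, y=1.800000:
  k1 = f(1.700000, 1.800000) = -0.418000
  k2 = f(2.090000, 1.636980) = 0.006960
  y ← 1.800000 + (0.39/2)·(-0.418000 + 0.006960) = 1.719847
t=2.090000, y=1.719847:
  k1 = f(2.090000, 1.719847) = -0.074250
  k2 = f(2.480000, 1.690890) = 0.219328
  y ← 1.719847 + (0.39/2)·(-0.074250 + 0.219328) = 1.748137
t=2.480000, y=1.748137:
  k1 = f(2.480000, 1.748137) = 0.163225
  k2 = f(2.870000, 1.811795) = 0.366041
  y ← 1.748137 + (0.39/2)·(0.163225 + 0.366041) = 1.851344
y(2.87) ≈ 1.8513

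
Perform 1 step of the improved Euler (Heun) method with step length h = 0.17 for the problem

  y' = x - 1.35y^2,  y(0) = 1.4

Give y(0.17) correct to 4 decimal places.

Heun: k1 = f(x_n, y_n); k2 = f(x_n + h, y_n + h·k1); y_{n+1} = y_n + (h/2)·(k1 + k2).
x=0.000000, y=1.400000:
  k1 = f(0.000000, 1.400000) = -2.646000
  k2 = f(0.170000, 0.950180) = -1.048837
  y ← 1.400000 + (0.17/2)·(-2.646000 + (-1.048837)) = 1.085939
y(0.17) ≈ 1.0859

1.0859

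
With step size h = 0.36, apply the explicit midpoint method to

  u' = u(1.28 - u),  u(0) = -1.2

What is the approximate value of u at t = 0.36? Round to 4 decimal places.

Midpoint: k1 = f(t_n, u_n); k2 = f(t_n + h/2, u_n + (h/2)·k1); u_{n+1} = u_n + h·k2.
t=0.000000, u=-1.200000:
  k1 = f(0.000000, -1.200000) = -2.976000
  k2 = f(0.180000, -1.735680) = -5.234255
  u ← -1.200000 + 0.36·(-5.234255) = -3.084332
u(0.36) ≈ -3.0843

-3.0843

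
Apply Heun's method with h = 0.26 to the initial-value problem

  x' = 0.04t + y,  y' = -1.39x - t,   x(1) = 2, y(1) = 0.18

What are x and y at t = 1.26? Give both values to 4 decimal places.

1.9308, -0.8469

Heun on (x,y): k1 = f(t_n, state_n); k2 = f(t_n + h, state_n + h·k1); state_{n+1} = state_n + (h/2)·(k1 + k2).
1.000000: (2.000000, 0.180000)
  k1 = (0.220000, -3.780000)
  predictor → (2.057200, -0.802800)
  k2 = (-0.752400, -4.119508)
  → (1.930788, -0.846936)
(x(1.26), y(1.26)) ≈ (1.9308, -0.8469)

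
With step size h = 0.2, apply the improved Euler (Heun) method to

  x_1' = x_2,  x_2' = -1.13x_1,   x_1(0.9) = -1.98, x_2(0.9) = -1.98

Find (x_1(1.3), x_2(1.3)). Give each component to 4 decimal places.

-2.5761, -0.9273

Heun on (x_1,x_2): k1 = f(t_n, state_n); k2 = f(t_n + h, state_n + h·k1); state_{n+1} = state_n + (h/2)·(k1 + k2).
0.900000: (-1.980000, -1.980000)
  k1 = (-1.980000, 2.237400)
  predictor → (-2.376000, -1.532520)
  k2 = (-1.532520, 2.684880)
  → (-2.331252, -1.487772)
1.100000: (-2.331252, -1.487772)
  k1 = (-1.487772, 2.634315)
  predictor → (-2.628806, -0.960909)
  k2 = (-0.960909, 2.970551)
  → (-2.576120, -0.927285)
(x_1(1.3), x_2(1.3)) ≈ (-2.5761, -0.9273)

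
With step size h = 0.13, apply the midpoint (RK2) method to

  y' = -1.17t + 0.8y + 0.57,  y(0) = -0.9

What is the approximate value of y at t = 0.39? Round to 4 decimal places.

-1.0662

Midpoint: k1 = f(t_n, y_n); k2 = f(t_n + h/2, y_n + (h/2)·k1); y_{n+1} = y_n + h·k2.
t=0.000000, y=-0.900000:
  k1 = f(0.000000, -0.900000) = -0.150000
  k2 = f(0.065000, -0.909750) = -0.233850
  y ← -0.900000 + 0.13·(-0.233850) = -0.930401
t=0.130000, y=-0.930401:
  k1 = f(0.130000, -0.930401) = -0.326420
  k2 = f(0.195000, -0.951618) = -0.419444
  y ← -0.930401 + 0.13·(-0.419444) = -0.984928
t=0.260000, y=-0.984928:
  k1 = f(0.260000, -0.984928) = -0.522143
  k2 = f(0.325000, -1.018868) = -0.625344
  y ← -0.984928 + 0.13·(-0.625344) = -1.066223
y(0.39) ≈ -1.0662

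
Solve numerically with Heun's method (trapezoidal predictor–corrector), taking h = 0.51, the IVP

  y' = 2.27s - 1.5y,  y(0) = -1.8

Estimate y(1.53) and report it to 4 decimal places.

Heun: k1 = f(s_n, y_n); k2 = f(s_n + h, y_n + h·k1); y_{n+1} = y_n + (h/2)·(k1 + k2).
s=0.000000, y=-1.800000:
  k1 = f(0.000000, -1.800000) = 2.700000
  k2 = f(0.510000, -0.423000) = 1.792200
  y ← -1.800000 + (0.51/2)·(2.700000 + 1.792200) = -0.654489
s=0.510000, y=-0.654489:
  k1 = f(0.510000, -0.654489) = 2.139433
  k2 = f(1.020000, 0.436622) = 1.660467
  y ← -0.654489 + (0.51/2)·(2.139433 + 1.660467) = 0.314486
s=1.020000, y=0.314486:
  k1 = f(1.020000, 0.314486) = 1.843672
  k2 = f(1.530000, 1.254758) = 1.590963
  y ← 0.314486 + (0.51/2)·(1.843672 + 1.590963) = 1.190317
y(1.53) ≈ 1.1903

1.1903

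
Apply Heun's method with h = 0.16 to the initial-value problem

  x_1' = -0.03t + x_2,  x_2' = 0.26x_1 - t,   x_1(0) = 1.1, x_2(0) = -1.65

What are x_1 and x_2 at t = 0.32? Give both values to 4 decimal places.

0.5793, -1.6314

Heun on (x_1,x_2): k1 = f(t_n, state_n); k2 = f(t_n + h, state_n + h·k1); state_{n+1} = state_n + (h/2)·(k1 + k2).
0.000000: (1.100000, -1.650000)
  k1 = (-1.650000, 0.286000)
  predictor → (0.836000, -1.604240)
  k2 = (-1.609040, 0.057360)
  → (0.839277, -1.622531)
0.160000: (0.839277, -1.622531)
  k1 = (-1.627331, 0.058212)
  predictor → (0.578904, -1.613217)
  k2 = (-1.622817, -0.169485)
  → (0.579265, -1.631433)
(x_1(0.32), x_2(0.32)) ≈ (0.5793, -1.6314)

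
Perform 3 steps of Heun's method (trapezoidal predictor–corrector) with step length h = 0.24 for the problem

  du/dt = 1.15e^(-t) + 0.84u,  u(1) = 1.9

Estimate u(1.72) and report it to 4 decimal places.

3.7766

Heun: k1 = f(t_n, u_n); k2 = f(t_n + h, u_n + h·k1); u_{n+1} = u_n + (h/2)·(k1 + k2).
t=1.000000, u=1.900000:
  k1 = f(1.000000, 1.900000) = 2.019061
  k2 = f(1.240000, 2.384575) = 2.335835
  u ← 1.900000 + (0.24/2)·(2.019061 + 2.335835) = 2.422588
t=1.240000, u=2.422588:
  k1 = f(1.240000, 2.422588) = 2.367765
  k2 = f(1.480000, 2.990851) = 2.774098
  u ← 2.422588 + (0.24/2)·(2.367765 + 2.774098) = 3.039611
t=1.480000, u=3.039611:
  k1 = f(1.480000, 3.039611) = 2.815057
  k2 = f(1.720000, 3.715225) = 3.326715
  u ← 3.039611 + (0.24/2)·(2.815057 + 3.326715) = 3.776624
u(1.72) ≈ 3.7766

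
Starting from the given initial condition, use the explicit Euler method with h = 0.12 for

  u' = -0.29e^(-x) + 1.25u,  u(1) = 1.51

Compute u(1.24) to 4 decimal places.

Euler: u_{n+1} = u_n + h·f(x_n, u_n).
x=1.000000, u=1.510000: f=1.780815 → u ← 1.510000 + 0.12·1.780815 = 1.723698
x=1.120000, u=1.723698: f=2.060001 → u ← 1.723698 + 0.12·2.060001 = 1.970898
u(1.24) ≈ 1.9709

1.9709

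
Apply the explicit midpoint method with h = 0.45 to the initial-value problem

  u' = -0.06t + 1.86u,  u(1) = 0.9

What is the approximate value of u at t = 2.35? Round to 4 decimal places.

Midpoint: k1 = f(t_n, u_n); k2 = f(t_n + h/2, u_n + (h/2)·k1); u_{n+1} = u_n + h·k2.
t=1.000000, u=0.900000:
  k1 = f(1.000000, 0.900000) = 1.614000
  k2 = f(1.225000, 1.263150) = 2.275959
  u ← 0.900000 + 0.45·2.275959 = 1.924182
t=1.450000, u=1.924182:
  k1 = f(1.450000, 1.924182) = 3.491978
  k2 = f(1.675000, 2.709877) = 4.939870
  u ← 1.924182 + 0.45·4.939870 = 4.147123
t=1.900000, u=4.147123:
  k1 = f(1.900000, 4.147123) = 7.599649
  k2 = f(2.125000, 5.857044) = 10.766602
  u ← 4.147123 + 0.45·10.766602 = 8.992094
u(2.35) ≈ 8.9921

8.9921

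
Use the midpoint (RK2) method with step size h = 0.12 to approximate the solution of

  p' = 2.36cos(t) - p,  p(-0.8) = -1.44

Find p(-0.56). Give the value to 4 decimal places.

-0.7411

Midpoint: k1 = f(t_n, p_n); k2 = f(t_n + h/2, p_n + (h/2)·k1); p_{n+1} = p_n + h·k2.
t=-0.800000, p=-1.440000:
  k1 = f(-0.800000, -1.440000) = 3.084228
  k2 = f(-0.740000, -1.254946) = 2.997732
  p ← -1.440000 + 0.12·2.997732 = -1.080272
t=-0.680000, p=-1.080272:
  k1 = f(-0.680000, -1.080272) = 2.915344
  k2 = f(-0.620000, -0.905352) = 2.826105
  p ← -1.080272 + 0.12·2.826105 = -0.741140
p(-0.56) ≈ -0.7411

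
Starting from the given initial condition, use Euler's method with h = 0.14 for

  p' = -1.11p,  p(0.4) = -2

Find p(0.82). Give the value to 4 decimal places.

Euler: p_{n+1} = p_n + h·f(t_n, p_n).
t=0.400000, p=-2.000000: f=2.220000 → p ← -2.000000 + 0.14·2.220000 = -1.689200
t=0.540000, p=-1.689200: f=1.875012 → p ← -1.689200 + 0.14·1.875012 = -1.426698
t=0.680000, p=-1.426698: f=1.583635 → p ← -1.426698 + 0.14·1.583635 = -1.204989
p(0.82) ≈ -1.2050

-1.2050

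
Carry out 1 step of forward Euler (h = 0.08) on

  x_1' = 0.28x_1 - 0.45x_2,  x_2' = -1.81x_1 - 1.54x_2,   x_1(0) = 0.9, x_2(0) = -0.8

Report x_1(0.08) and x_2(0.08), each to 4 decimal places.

Euler on (x_1,x_2): x_1_{n+1} = x_1_n + h·x_1', x_2_{n+1} = x_2_n + h·x_2'.
0.000000: (0.900000, -0.800000); f=(0.612000, -0.397000) → (0.948960, -0.831760)
(x_1(0.08), x_2(0.08)) ≈ (0.9490, -0.8318)

0.9490, -0.8318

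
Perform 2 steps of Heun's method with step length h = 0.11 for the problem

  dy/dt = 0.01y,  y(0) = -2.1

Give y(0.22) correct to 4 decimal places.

Heun: k1 = f(t_n, y_n); k2 = f(t_n + h, y_n + h·k1); y_{n+1} = y_n + (h/2)·(k1 + k2).
t=0.000000, y=-2.100000:
  k1 = f(0.000000, -2.100000) = -0.021000
  k2 = f(0.110000, -2.102310) = -0.021023
  y ← -2.100000 + (0.11/2)·(-0.021000 + (-0.021023)) = -2.102311
t=0.110000, y=-2.102311:
  k1 = f(0.110000, -2.102311) = -0.021023
  k2 = f(0.220000, -2.104624) = -0.021046
  y ← -2.102311 + (0.11/2)·(-0.021023 + (-0.021046)) = -2.104625
y(0.22) ≈ -2.1046

-2.1046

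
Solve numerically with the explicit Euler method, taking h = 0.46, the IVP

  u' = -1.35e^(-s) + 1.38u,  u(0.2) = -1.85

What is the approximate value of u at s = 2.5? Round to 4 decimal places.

-27.4673

Euler: u_{n+1} = u_n + h·f(s_n, u_n).
s=0.200000, u=-1.850000: f=-3.658287 → u ← -1.850000 + 0.46·(-3.658287) = -3.532812
s=0.660000, u=-3.532812: f=-5.573030 → u ← -3.532812 + 0.46·(-5.573030) = -6.096405
s=1.120000, u=-6.096405: f=-8.853517 → u ← -6.096405 + 0.46·(-8.853517) = -10.169023
s=1.580000, u=-10.169023: f=-14.311319 → u ← -10.169023 + 0.46·(-14.311319) = -16.752230
s=2.040000, u=-16.752230: f=-23.293616 → u ← -16.752230 + 0.46·(-23.293616) = -27.467293
u(2.5) ≈ -27.4673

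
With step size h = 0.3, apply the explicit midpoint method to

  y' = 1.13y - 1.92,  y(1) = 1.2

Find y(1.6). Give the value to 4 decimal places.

0.7258

Midpoint: k1 = f(x_n, y_n); k2 = f(x_n + h/2, y_n + (h/2)·k1); y_{n+1} = y_n + h·k2.
x=1.000000, y=1.200000:
  k1 = f(1.000000, 1.200000) = -0.564000
  k2 = f(1.150000, 1.115400) = -0.659598
  y ← 1.200000 + 0.3·(-0.659598) = 1.002121
x=1.300000, y=1.002121:
  k1 = f(1.300000, 1.002121) = -0.787604
  k2 = f(1.450000, 0.883980) = -0.921103
  y ← 1.002121 + 0.3·(-0.921103) = 0.725790
y(1.6) ≈ 0.7258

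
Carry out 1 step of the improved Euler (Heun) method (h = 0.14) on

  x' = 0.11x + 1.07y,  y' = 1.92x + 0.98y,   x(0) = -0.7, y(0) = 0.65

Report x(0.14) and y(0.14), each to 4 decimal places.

Heun on (x,y): k1 = f(t_n, state_n); k2 = f(t_n + h, state_n + h·k1); state_{n+1} = state_n + (h/2)·(k1 + k2).
0.000000: (-0.700000, 0.650000)
  k1 = (0.618500, -0.707000)
  predictor → (-0.613410, 0.551020)
  k2 = (0.522116, -0.637748)
  → (-0.620157, 0.555868)
(x(0.14), y(0.14)) ≈ (-0.6202, 0.5559)

-0.6202, 0.5559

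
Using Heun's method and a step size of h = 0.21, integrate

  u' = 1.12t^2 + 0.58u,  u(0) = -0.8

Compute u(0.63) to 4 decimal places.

Heun: k1 = f(t_n, u_n); k2 = f(t_n + h, u_n + h·k1); u_{n+1} = u_n + (h/2)·(k1 + k2).
t=0.000000, u=-0.800000:
  k1 = f(0.000000, -0.800000) = -0.464000
  k2 = f(0.210000, -0.897440) = -0.471123
  u ← -0.800000 + (0.21/2)·(-0.464000 + (-0.471123)) = -0.898188
t=0.210000, u=-0.898188:
  k1 = f(0.210000, -0.898188) = -0.471557
  k2 = f(0.420000, -0.997215) = -0.380817
  u ← -0.898188 + (0.21/2)·(-0.471557 + (-0.380817)) = -0.987687
t=0.420000, u=-0.987687:
  k1 = f(0.420000, -0.987687) = -0.375291
  k2 = f(0.630000, -1.066498) = -0.174041
  u ← -0.987687 + (0.21/2)·(-0.375291 + (-0.174041)) = -1.045367
u(0.63) ≈ -1.0454

-1.0454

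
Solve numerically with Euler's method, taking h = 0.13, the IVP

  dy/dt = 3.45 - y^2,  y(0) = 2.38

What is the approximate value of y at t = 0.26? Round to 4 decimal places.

1.9716

Euler: y_{n+1} = y_n + h·f(t_n, y_n).
t=0.000000, y=2.380000: f=-2.214400 → y ← 2.380000 + 0.13·(-2.214400) = 2.092128
t=0.130000, y=2.092128: f=-0.927000 → y ← 2.092128 + 0.13·(-0.927000) = 1.971618
y(0.26) ≈ 1.9716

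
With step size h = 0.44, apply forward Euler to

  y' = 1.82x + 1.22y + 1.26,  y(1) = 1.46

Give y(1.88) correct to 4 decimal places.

7.2384

Euler: y_{n+1} = y_n + h·f(x_n, y_n).
x=1.000000, y=1.460000: f=4.861200 → y ← 1.460000 + 0.44·4.861200 = 3.598928
x=1.440000, y=3.598928: f=8.271492 → y ← 3.598928 + 0.44·8.271492 = 7.238385
y(1.88) ≈ 7.2384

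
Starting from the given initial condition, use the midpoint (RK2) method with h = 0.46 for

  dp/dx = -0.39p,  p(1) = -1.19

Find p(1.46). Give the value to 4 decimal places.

-0.9957

Midpoint: k1 = f(x_n, p_n); k2 = f(x_n + h/2, p_n + (h/2)·k1); p_{n+1} = p_n + h·k2.
x=1.000000, p=-1.190000:
  k1 = f(1.000000, -1.190000) = 0.464100
  k2 = f(1.230000, -1.083257) = 0.422470
  p ← -1.190000 + 0.46·0.422470 = -0.995664
p(1.46) ≈ -0.9957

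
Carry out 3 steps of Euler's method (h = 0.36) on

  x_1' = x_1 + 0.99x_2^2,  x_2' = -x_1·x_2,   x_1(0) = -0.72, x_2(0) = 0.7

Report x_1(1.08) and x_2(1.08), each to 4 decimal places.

-0.6510, 1.4712

Euler on (x_1,x_2): x_1_{n+1} = x_1_n + h·x_1', x_2_{n+1} = x_2_n + h·x_2'.
0.000000: (-0.720000, 0.700000); f=(-0.234900, 0.504000) → (-0.804564, 0.881440)
0.360000: (-0.804564, 0.881440); f=(-0.035397, 0.709175) → (-0.817307, 1.136743)
0.720000: (-0.817307, 1.136743); f=(0.461956, 0.929068) → (-0.651003, 1.471207)
(x_1(1.08), x_2(1.08)) ≈ (-0.6510, 1.4712)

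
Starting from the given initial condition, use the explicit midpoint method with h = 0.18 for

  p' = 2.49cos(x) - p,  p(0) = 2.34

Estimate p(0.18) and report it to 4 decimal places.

2.3628

Midpoint: k1 = f(x_n, p_n); k2 = f(x_n + h/2, p_n + (h/2)·k1); p_{n+1} = p_n + h·k2.
x=0.000000, p=2.340000:
  k1 = f(0.000000, 2.340000) = 0.150000
  k2 = f(0.090000, 2.353500) = 0.126422
  p ← 2.340000 + 0.18·0.126422 = 2.362756
p(0.18) ≈ 2.3628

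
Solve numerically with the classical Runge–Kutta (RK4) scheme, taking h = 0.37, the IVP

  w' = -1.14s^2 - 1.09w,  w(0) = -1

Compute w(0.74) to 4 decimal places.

-0.5740

RK4: k1 = f(s_n, w_n); k2 = f(s_n + h/2, w_n + (h/2)·k1); k3 = f(s_n + h/2, w_n + (h/2)·k2); k4 = f(s_n + h, w_n + h·k3); w_{n+1} = w_n + (h/6)·(k1 + 2k2 + 2k3 + k4).
s=0.000000, w=-1.000000:
  k1 = f(0.000000, -1.000000) = 1.090000
  k2 = f(0.185000, -0.798350) = 0.831185
  k3 = f(0.185000, -0.846231) = 0.883375
  k4 = f(0.370000, -0.673151) = 0.577669
  w ← -1.000000 + (0.37/6)·(k1 + 2k2 + 2k3 + k4) = -0.685698
s=0.370000, w=-0.685698:
  k1 = f(0.370000, -0.685698) = 0.591345
  k2 = f(0.555000, -0.576299) = 0.277018
  k3 = f(0.555000, -0.634450) = 0.340402
  k4 = f(0.740000, -0.559749) = -0.014137
  w ← -0.685698 + (0.37/6)·(k1 + 2k2 + 2k3 + k4) = -0.573955
w(0.74) ≈ -0.5740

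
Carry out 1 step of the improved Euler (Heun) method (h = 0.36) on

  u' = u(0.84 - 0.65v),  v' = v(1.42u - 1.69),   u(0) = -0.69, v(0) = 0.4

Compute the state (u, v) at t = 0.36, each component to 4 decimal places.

-0.8866, 0.1997

Heun on (u,v): k1 = f(t_n, state_n); k2 = f(t_n + h, state_n + h·k1); state_{n+1} = state_n + (h/2)·(k1 + k2).
0.000000: (-0.690000, 0.400000)
  k1 = (-0.400200, -1.067920)
  predictor → (-0.834072, 0.015549)
  k2 = (-0.692191, -0.044693)
  → (-0.886630, 0.199730)
(u(0.36), v(0.36)) ≈ (-0.8866, 0.1997)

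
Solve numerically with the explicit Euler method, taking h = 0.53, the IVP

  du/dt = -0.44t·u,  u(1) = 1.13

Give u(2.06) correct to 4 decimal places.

0.5573

Euler: u_{n+1} = u_n + h·f(t_n, u_n).
t=1.000000, u=1.130000: f=-0.497200 → u ← 1.130000 + 0.53·(-0.497200) = 0.866484
t=1.530000, u=0.866484: f=-0.583317 → u ← 0.866484 + 0.53·(-0.583317) = 0.557326
u(2.06) ≈ 0.5573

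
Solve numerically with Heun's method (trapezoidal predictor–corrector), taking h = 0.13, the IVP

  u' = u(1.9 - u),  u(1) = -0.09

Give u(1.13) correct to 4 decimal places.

Heun: k1 = f(x_n, u_n); k2 = f(x_n + h, u_n + h·k1); u_{n+1} = u_n + (h/2)·(k1 + k2).
x=1.000000, u=-0.090000:
  k1 = f(1.000000, -0.090000) = -0.179100
  k2 = f(1.130000, -0.113283) = -0.228071
  u ← -0.090000 + (0.13/2)·(-0.179100 + (-0.228071)) = -0.116466
u(1.13) ≈ -0.1165

-0.1165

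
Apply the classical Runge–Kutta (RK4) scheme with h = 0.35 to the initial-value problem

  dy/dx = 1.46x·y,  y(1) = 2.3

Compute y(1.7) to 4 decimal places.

9.1230

RK4: k1 = f(x_n, y_n); k2 = f(x_n + h/2, y_n + (h/2)·k1); k3 = f(x_n + h/2, y_n + (h/2)·k2); k4 = f(x_n + h, y_n + h·k3); y_{n+1} = y_n + (h/6)·(k1 + 2k2 + 2k3 + k4).
x=1.000000, y=2.300000:
  k1 = f(1.000000, 2.300000) = 3.358000
  k2 = f(1.175000, 2.887650) = 4.953764
  k3 = f(1.175000, 3.166909) = 5.432832
  k4 = f(1.350000, 4.201491) = 8.281139
  y ← 2.300000 + (0.35/6)·(k1 + 2k2 + 2k3 + k4) = 4.190719
x=1.350000, y=4.190719:
  k1 = f(1.350000, 4.190719) = 8.259908
  k2 = f(1.525000, 5.636203) = 12.549006
  k3 = f(1.525000, 6.386795) = 14.220200
  k4 = f(1.700000, 9.167789) = 22.754453
  y ← 4.190719 + (0.35/6)·(k1 + 2k2 + 2k3 + k4) = 9.122964
y(1.7) ≈ 9.1230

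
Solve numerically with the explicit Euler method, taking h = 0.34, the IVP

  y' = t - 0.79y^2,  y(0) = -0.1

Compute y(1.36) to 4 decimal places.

0.5724

Euler: y_{n+1} = y_n + h·f(t_n, y_n).
t=0.000000, y=-0.100000: f=-0.007900 → y ← -0.100000 + 0.34·(-0.007900) = -0.102686
t=0.340000, y=-0.102686: f=0.331670 → y ← -0.102686 + 0.34·0.331670 = 0.010082
t=0.680000, y=0.010082: f=0.679920 → y ← 0.010082 + 0.34·0.679920 = 0.241254
t=1.020000, y=0.241254: f=0.974019 → y ← 0.241254 + 0.34·0.974019 = 0.572421
y(1.36) ≈ 0.5724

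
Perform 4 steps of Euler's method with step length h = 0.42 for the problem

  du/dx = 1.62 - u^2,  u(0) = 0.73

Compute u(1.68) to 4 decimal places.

Euler: u_{n+1} = u_n + h·f(x_n, u_n).
x=0.000000, u=0.730000: f=1.087100 → u ← 0.730000 + 0.42·1.087100 = 1.186582
x=0.420000, u=1.186582: f=0.212023 → u ← 1.186582 + 0.42·0.212023 = 1.275632
x=0.840000, u=1.275632: f=-0.007236 → u ← 1.275632 + 0.42·(-0.007236) = 1.272592
x=1.260000, u=1.272592: f=0.000508 → u ← 1.272592 + 0.42·0.000508 = 1.272806
u(1.68) ≈ 1.2728

1.2728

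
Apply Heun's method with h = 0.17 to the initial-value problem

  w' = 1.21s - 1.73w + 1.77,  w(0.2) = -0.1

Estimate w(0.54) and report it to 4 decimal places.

Heun: k1 = f(s_n, w_n); k2 = f(s_n + h, w_n + h·k1); w_{n+1} = w_n + (h/2)·(k1 + k2).
s=0.200000, w=-0.100000:
  k1 = f(0.200000, -0.100000) = 2.185000
  k2 = f(0.370000, 0.271450) = 1.748091
  w ← -0.100000 + (0.17/2)·(2.185000 + 1.748091) = 0.234313
s=0.370000, w=0.234313:
  k1 = f(0.370000, 0.234313) = 1.812339
  k2 = f(0.540000, 0.542410) = 1.485030
  w ← 0.234313 + (0.17/2)·(1.812339 + 1.485030) = 0.514589
w(0.54) ≈ 0.5146

0.5146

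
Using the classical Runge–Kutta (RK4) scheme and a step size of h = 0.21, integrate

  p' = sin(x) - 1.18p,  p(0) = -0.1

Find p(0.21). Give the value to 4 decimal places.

RK4: k1 = f(x_n, p_n); k2 = f(x_n + h/2, p_n + (h/2)·k1); k3 = f(x_n + h/2, p_n + (h/2)·k2); k4 = f(x_n + h, p_n + h·k3); p_{n+1} = p_n + (h/6)·(k1 + 2k2 + 2k3 + k4).
x=0.000000, p=-0.100000:
  k1 = f(0.000000, -0.100000) = 0.118000
  k2 = f(0.105000, -0.087610) = 0.208187
  k3 = f(0.105000, -0.078140) = 0.197013
  k4 = f(0.210000, -0.058627) = 0.277640
  p ← -0.100000 + (0.21/6)·(k1 + 2k2 + 2k3 + k4) = -0.057789
p(0.21) ≈ -0.0578

-0.0578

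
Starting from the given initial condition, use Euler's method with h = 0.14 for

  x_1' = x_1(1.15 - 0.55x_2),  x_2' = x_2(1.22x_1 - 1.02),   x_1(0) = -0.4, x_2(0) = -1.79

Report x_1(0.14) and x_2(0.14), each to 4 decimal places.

-0.5195, -1.4121

Euler on (x_1,x_2): x_1_{n+1} = x_1_n + h·x_1', x_2_{n+1} = x_2_n + h·x_2'.
0.000000: (-0.400000, -1.790000); f=(-0.853800, 2.699320) → (-0.519532, -1.412095)
(x_1(0.14), x_2(0.14)) ≈ (-0.5195, -1.4121)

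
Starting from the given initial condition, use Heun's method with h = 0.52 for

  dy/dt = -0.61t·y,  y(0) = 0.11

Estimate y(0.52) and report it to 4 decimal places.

0.1009

Heun: k1 = f(t_n, y_n); k2 = f(t_n + h, y_n + h·k1); y_{n+1} = y_n + (h/2)·(k1 + k2).
t=0.000000, y=0.110000:
  k1 = f(0.000000, 0.110000) = 0.000000
  k2 = f(0.520000, 0.110000) = -0.034892
  y ← 0.110000 + (0.52/2)·(0.000000 + (-0.034892)) = 0.100928
y(0.52) ≈ 0.1009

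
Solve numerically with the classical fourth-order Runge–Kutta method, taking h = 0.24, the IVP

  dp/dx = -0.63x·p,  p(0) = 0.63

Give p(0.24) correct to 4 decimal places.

RK4: k1 = f(x_n, p_n); k2 = f(x_n + h/2, p_n + (h/2)·k1); k3 = f(x_n + h/2, p_n + (h/2)·k2); k4 = f(x_n + h, p_n + h·k3); p_{n+1} = p_n + (h/6)·(k1 + 2k2 + 2k3 + k4).
x=0.000000, p=0.630000:
  k1 = f(0.000000, 0.630000) = 0.000000
  k2 = f(0.120000, 0.630000) = -0.047628
  k3 = f(0.120000, 0.624285) = -0.047196
  k4 = f(0.240000, 0.618673) = -0.093543
  p ← 0.630000 + (0.24/6)·(k1 + 2k2 + 2k3 + k4) = 0.618672
p(0.24) ≈ 0.6187

0.6187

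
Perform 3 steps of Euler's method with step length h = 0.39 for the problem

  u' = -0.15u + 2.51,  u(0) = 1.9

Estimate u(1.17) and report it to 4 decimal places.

4.3539

Euler: u_{n+1} = u_n + h·f(x_n, u_n).
x=0.000000, u=1.900000: f=2.225000 → u ← 1.900000 + 0.39·2.225000 = 2.767750
x=0.390000, u=2.767750: f=2.094837 → u ← 2.767750 + 0.39·2.094837 = 3.584737
x=0.780000, u=3.584737: f=1.972290 → u ← 3.584737 + 0.39·1.972290 = 4.353930
u(1.17) ≈ 4.3539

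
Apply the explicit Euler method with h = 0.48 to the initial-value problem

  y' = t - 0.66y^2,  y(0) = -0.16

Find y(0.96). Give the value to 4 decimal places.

Euler: y_{n+1} = y_n + h·f(t_n, y_n).
t=0.000000, y=-0.160000: f=-0.016896 → y ← -0.160000 + 0.48·(-0.016896) = -0.168110
t=0.480000, y=-0.168110: f=0.461348 → y ← -0.168110 + 0.48·0.461348 = 0.053337
y(0.96) ≈ 0.0533

0.0533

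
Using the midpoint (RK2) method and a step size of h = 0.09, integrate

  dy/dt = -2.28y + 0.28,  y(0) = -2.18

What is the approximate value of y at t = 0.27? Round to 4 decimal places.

Midpoint: k1 = f(t_n, y_n); k2 = f(t_n + h/2, y_n + (h/2)·k1); y_{n+1} = y_n + h·k2.
t=0.000000, y=-2.180000:
  k1 = f(0.000000, -2.180000) = 5.250400
  k2 = f(0.045000, -1.943732) = 4.711709
  y ← -2.180000 + 0.09·4.711709 = -1.755946
t=0.090000, y=-1.755946:
  k1 = f(0.090000, -1.755946) = 4.283557
  k2 = f(0.135000, -1.563186) = 3.844064
  y ← -1.755946 + 0.09·3.844064 = -1.409980
t=0.180000, y=-1.409980:
  k1 = f(0.180000, -1.409980) = 3.494755
  k2 = f(0.225000, -1.252716) = 3.136193
  y ← -1.409980 + 0.09·3.136193 = -1.127723
y(0.27) ≈ -1.1277

-1.1277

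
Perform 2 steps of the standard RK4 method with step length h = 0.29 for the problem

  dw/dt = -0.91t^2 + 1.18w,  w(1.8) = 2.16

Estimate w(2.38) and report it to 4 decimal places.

RK4: k1 = f(t_n, w_n); k2 = f(t_n + h/2, w_n + (h/2)·k1); k3 = f(t_n + h/2, w_n + (h/2)·k2); k4 = f(t_n + h, w_n + h·k3); w_{n+1} = w_n + (h/6)·(k1 + 2k2 + 2k3 + k4).
t=1.800000, w=2.160000:
  k1 = f(1.800000, 2.160000) = -0.399600
  k2 = f(1.945000, 2.102058) = -0.962124
  k3 = f(1.945000, 2.020492) = -1.058372
  k4 = f(2.090000, 1.853072) = -1.788346
  w ← 2.160000 + (0.29/6)·(k1 + 2k2 + 2k3 + k4) = 1.858935
t=2.090000, w=1.858935:
  k1 = f(2.090000, 1.858935) = -1.781428
  k2 = f(2.235000, 1.600628) = -2.656914
  k3 = f(2.235000, 1.473682) = -2.806710
  k4 = f(2.380000, 1.044989) = -3.921517
  w ← 1.858935 + (0.29/6)·(k1 + 2k2 + 2k3 + k4) = 1.055142
w(2.38) ≈ 1.0551

1.0551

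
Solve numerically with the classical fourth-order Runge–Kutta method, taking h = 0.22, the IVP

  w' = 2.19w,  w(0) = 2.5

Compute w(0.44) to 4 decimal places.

RK4: k1 = f(t_n, w_n); k2 = f(t_n + h/2, w_n + (h/2)·k1); k3 = f(t_n + h/2, w_n + (h/2)·k2); k4 = f(t_n + h, w_n + h·k3); w_{n+1} = w_n + (h/6)·(k1 + 2k2 + 2k3 + k4).
t=0.000000, w=2.500000:
  k1 = f(0.000000, 2.500000) = 5.475000
  k2 = f(0.110000, 3.102250) = 6.793927
  k3 = f(0.110000, 3.247332) = 7.111657
  k4 = f(0.220000, 4.064565) = 8.901396
  w ← 2.500000 + (0.22/6)·(k1 + 2k2 + 2k3 + k4) = 4.046877
t=0.220000, w=4.046877:
  k1 = f(0.220000, 4.046877) = 8.862662
  k2 = f(0.330000, 5.021770) = 10.997677
  k3 = f(0.330000, 5.256622) = 11.512002
  k4 = f(0.440000, 6.579518) = 14.409144
  w ← 4.046877 + (0.22/6)·(k1 + 2k2 + 2k3 + k4) = 6.550887
w(0.44) ≈ 6.5509

6.5509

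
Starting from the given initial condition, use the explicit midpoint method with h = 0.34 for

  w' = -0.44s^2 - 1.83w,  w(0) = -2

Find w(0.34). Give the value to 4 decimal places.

Midpoint: k1 = f(s_n, w_n); k2 = f(s_n + h/2, w_n + (h/2)·k1); w_{n+1} = w_n + h·k2.
s=0.000000, w=-2.000000:
  k1 = f(0.000000, -2.000000) = 3.660000
  k2 = f(0.170000, -1.377800) = 2.508658
  w ← -2.000000 + 0.34·2.508658 = -1.147056
w(0.34) ≈ -1.1471

-1.1471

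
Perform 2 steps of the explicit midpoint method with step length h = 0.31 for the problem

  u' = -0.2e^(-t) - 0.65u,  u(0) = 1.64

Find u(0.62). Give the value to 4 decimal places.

Midpoint: k1 = f(t_n, u_n); k2 = f(t_n + h/2, u_n + (h/2)·k1); u_{n+1} = u_n + h·k2.
t=0.000000, u=1.640000:
  k1 = f(0.000000, 1.640000) = -1.266000
  k2 = f(0.155000, 1.443770) = -1.109734
  u ← 1.640000 + 0.31·(-1.109734) = 1.295983
t=0.310000, u=1.295983:
  k1 = f(0.310000, 1.295983) = -0.989078
  k2 = f(0.465000, 1.142676) = -0.868366
  u ← 1.295983 + 0.31·(-0.868366) = 1.026789
u(0.62) ≈ 1.0268

1.0268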